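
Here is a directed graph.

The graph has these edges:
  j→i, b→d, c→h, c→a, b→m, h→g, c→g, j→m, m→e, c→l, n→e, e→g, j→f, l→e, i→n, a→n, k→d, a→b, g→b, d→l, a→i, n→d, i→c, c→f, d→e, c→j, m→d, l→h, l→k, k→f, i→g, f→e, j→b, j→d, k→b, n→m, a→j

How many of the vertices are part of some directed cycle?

13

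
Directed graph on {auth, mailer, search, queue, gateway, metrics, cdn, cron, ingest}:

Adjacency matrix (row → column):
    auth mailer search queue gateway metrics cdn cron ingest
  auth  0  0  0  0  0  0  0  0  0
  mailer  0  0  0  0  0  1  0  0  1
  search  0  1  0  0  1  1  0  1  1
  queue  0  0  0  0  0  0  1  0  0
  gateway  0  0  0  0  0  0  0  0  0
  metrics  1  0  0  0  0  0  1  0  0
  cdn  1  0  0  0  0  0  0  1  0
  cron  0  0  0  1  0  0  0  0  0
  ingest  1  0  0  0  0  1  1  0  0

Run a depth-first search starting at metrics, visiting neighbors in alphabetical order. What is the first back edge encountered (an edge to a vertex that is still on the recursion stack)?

queue→cdn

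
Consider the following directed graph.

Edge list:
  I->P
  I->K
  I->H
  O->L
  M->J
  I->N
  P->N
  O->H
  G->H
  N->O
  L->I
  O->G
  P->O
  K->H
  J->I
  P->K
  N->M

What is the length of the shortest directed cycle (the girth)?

4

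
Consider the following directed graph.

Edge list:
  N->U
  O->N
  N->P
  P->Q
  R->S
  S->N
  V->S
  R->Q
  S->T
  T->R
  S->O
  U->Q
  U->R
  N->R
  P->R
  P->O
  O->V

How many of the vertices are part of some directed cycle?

A vertex is on a directed cycle iff it belongs to a strongly connected component of size ≥ 2 (or has a self-loop).
The vertices on cycles are {N, O, P, R, S, T, U, V} — 8 in total.

8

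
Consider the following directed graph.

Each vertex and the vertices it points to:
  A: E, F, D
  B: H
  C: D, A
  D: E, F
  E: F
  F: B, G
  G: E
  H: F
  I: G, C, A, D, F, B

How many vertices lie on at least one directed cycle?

5

A vertex is on a directed cycle iff it belongs to a strongly connected component of size ≥ 2 (or has a self-loop).
The vertices on cycles are {B, E, F, G, H} — 5 in total.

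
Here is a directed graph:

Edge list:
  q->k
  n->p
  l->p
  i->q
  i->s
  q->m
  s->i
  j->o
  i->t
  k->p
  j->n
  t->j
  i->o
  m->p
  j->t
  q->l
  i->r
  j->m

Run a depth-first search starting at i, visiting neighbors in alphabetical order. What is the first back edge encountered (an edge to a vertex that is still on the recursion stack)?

DFS from i (visiting neighbors in alphabetical order); mark gray on enter, black on exit:
i gray
  o gray
  o black
  q gray
    k gray
      p gray
      p black
    k black
    l gray
      l→p: p black — skip
    l black
    m gray
      m→p: p black — skip
    m black
  q black
  r gray
  r black
  s gray
    s→i: i is gray → back edge
First back edge: s → i.

s->i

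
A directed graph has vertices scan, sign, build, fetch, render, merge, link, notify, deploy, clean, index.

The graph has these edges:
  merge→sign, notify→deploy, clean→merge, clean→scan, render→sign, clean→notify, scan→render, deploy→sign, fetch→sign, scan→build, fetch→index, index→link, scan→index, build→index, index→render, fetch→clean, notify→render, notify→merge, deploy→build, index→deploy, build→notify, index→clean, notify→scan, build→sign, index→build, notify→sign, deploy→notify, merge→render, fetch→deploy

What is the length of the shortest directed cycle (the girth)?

For each vertex v, BFS finds the shortest path from v back to v.
The shortest such closed walk is index → build → index, length 2.

2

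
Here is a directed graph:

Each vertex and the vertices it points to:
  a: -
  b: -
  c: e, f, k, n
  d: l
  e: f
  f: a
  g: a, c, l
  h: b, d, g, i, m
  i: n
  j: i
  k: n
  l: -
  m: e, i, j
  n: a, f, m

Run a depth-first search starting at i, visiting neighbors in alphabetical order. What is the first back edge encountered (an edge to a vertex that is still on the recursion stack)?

m→i

DFS from i (visiting neighbors in alphabetical order); mark gray on enter, black on exit:
i gray
  n gray
    a gray
    a black
    f gray
      f→a: a black — skip
    f black
    m gray
      e gray
        e→f: f black — skip
      e black
      m→i: i is gray → back edge
First back edge: m → i.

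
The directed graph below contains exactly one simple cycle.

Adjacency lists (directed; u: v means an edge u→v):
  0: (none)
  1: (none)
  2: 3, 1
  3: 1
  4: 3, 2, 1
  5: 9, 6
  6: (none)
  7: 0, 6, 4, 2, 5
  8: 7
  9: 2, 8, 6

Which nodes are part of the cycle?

5, 7, 8, 9

DFS with gray/black marking from 7:
7 gray
  0 gray
  0 black
  6 gray
  6 black
  4 gray
    3 gray
      1 gray
      1 black
    3 black
    2 gray
      2→3: 3 black — skip
      2→1: 1 black — skip
    2 black
    4→1: 1 black — skip
  4 black
  7→2: 2 black — skip
  5 gray
    9 gray
      9→2: 2 black — skip
      8 gray
        8→7: 7 is gray → back edge
Back edge closes the cycle 7 → 5 → 9 → 8 → 7; its vertices are {5, 7, 8, 9}.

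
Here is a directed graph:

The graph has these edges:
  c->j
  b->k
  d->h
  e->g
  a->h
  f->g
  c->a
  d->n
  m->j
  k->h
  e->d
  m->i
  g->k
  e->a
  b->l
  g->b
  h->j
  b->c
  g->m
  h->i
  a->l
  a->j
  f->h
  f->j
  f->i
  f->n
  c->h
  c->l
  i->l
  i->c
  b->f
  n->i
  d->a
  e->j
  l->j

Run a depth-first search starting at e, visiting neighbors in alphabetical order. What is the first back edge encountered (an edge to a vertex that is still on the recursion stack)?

DFS from e (visiting neighbors in alphabetical order); mark gray on enter, black on exit:
e gray
  a gray
    h gray
      i gray
        c gray
          c→a: a is gray → back edge
First back edge: c → a.

c->a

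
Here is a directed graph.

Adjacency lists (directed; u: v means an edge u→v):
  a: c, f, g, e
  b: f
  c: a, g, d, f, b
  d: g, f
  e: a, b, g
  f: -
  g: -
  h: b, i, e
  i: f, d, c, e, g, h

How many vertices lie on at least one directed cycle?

5

A vertex is on a directed cycle iff it belongs to a strongly connected component of size ≥ 2 (or has a self-loop).
The vertices on cycles are {a, c, e, h, i} — 5 in total.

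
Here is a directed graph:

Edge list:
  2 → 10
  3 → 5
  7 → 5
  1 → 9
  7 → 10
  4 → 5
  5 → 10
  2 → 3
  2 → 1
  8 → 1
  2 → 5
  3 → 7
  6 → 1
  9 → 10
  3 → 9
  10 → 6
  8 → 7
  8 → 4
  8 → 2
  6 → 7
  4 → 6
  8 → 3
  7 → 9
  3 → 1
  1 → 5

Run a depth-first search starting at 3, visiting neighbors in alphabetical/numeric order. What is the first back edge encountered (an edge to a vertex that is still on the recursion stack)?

6→1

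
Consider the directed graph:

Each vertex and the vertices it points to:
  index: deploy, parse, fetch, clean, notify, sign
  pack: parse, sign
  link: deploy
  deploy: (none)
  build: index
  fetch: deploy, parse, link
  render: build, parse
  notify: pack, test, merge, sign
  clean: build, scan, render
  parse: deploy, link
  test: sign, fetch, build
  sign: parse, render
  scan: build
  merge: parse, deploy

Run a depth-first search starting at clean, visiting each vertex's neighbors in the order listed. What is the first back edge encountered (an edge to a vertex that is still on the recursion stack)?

DFS from clean (visiting each vertex's neighbors in the order listed); mark gray on enter, black on exit:
clean gray
  build gray
    index gray
      deploy gray
      deploy black
      parse gray
        parse→deploy: deploy black — skip
        link gray
          link→deploy: deploy black — skip
        link black
      parse black
      fetch gray
        fetch→deploy: deploy black — skip
        fetch→parse: parse black — skip
        fetch→link: link black — skip
      fetch black
      index→clean: clean is gray → back edge
First back edge: index → clean.

index→clean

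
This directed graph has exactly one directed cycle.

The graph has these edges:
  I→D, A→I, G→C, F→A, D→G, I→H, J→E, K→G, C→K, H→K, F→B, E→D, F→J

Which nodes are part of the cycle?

C, G, K

DFS with gray/black marking from G:
G gray
  C gray
    K gray
      K→G: G is gray → back edge
Back edge closes the cycle G → C → K → G; its vertices are {C, G, K}.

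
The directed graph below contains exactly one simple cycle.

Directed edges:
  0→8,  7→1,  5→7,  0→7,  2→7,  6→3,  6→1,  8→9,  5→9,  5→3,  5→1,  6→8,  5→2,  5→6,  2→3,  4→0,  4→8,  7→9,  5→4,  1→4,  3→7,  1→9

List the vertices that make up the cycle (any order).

0, 1, 4, 7

DFS with gray/black marking from 1:
1 gray
  9 gray
  9 black
  4 gray
    0 gray
      8 gray
        8→9: 9 black — skip
      8 black
      7 gray
        7→1: 1 is gray → back edge
Back edge closes the cycle 1 → 4 → 0 → 7 → 1; its vertices are {0, 1, 4, 7}.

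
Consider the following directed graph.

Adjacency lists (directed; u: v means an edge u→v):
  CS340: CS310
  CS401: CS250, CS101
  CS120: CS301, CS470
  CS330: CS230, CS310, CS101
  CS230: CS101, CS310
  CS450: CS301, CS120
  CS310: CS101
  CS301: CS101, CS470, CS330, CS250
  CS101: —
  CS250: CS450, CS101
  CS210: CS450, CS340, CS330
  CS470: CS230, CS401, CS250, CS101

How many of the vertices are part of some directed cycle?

A vertex is on a directed cycle iff it belongs to a strongly connected component of size ≥ 2 (or has a self-loop).
The vertices on cycles are {CS120, CS250, CS301, CS401, CS450, CS470} — 6 in total.

6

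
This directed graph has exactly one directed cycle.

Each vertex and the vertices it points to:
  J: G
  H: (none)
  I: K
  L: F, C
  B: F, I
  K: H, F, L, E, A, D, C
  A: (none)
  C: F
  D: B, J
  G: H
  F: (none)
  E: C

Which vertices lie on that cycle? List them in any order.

B, D, I, K

DFS with gray/black marking from D:
D gray
  B gray
    F gray
    F black
    I gray
      K gray
        H gray
        H black
        K→F: F black — skip
        L gray
          L→F: F black — skip
          C gray
            C→F: F black — skip
          C black
        L black
        E gray
          E→C: C black — skip
        E black
        A gray
        A black
        K→D: D is gray → back edge
Back edge closes the cycle D → B → I → K → D; its vertices are {B, D, I, K}.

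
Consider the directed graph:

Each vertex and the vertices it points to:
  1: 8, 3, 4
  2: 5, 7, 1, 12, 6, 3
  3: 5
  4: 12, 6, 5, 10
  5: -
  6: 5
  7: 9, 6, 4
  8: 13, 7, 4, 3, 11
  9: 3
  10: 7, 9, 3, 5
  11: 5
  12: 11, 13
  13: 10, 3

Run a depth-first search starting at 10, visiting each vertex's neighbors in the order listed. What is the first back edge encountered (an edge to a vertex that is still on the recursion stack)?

DFS from 10 (visiting each vertex's neighbors in the order listed); mark gray on enter, black on exit:
10 gray
  7 gray
    9 gray
      3 gray
        5 gray
        5 black
      3 black
    9 black
    6 gray
      6→5: 5 black — skip
    6 black
    4 gray
      12 gray
        11 gray
          11→5: 5 black — skip
        11 black
        13 gray
          13→10: 10 is gray → back edge
First back edge: 13 → 10.

13->10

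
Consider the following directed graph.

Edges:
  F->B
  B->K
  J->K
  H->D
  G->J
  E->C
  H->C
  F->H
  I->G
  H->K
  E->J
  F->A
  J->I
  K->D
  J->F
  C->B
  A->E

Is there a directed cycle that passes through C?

No

C lies on a cycle iff there is a path from C back to itself.
Exploring from C, it never reaches itself; equivalently, its strongly connected component is a singleton.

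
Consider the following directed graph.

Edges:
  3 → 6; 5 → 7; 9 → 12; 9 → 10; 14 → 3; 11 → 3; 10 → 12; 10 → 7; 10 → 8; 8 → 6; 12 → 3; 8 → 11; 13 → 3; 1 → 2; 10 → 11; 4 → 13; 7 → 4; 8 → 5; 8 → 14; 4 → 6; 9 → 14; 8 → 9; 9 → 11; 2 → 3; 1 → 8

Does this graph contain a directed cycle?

Yes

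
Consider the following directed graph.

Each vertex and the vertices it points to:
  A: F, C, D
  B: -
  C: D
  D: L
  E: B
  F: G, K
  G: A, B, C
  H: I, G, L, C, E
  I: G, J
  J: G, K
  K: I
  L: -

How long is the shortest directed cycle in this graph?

3

For each vertex v, BFS finds the shortest path from v back to v.
The shortest such closed walk is G → A → F → G, length 3.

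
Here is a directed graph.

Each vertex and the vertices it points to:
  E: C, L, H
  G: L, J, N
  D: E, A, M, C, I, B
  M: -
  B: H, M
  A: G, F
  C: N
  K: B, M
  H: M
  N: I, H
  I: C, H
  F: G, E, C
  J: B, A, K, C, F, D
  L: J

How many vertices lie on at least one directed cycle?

10

A vertex is on a directed cycle iff it belongs to a strongly connected component of size ≥ 2 (or has a self-loop).
The vertices on cycles are {A, C, D, E, F, G, I, J, L, N} — 10 in total.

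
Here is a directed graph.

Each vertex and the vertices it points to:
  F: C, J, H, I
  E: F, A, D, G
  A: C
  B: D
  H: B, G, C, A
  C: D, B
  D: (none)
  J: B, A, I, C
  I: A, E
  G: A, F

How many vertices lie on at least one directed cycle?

A vertex is on a directed cycle iff it belongs to a strongly connected component of size ≥ 2 (or has a self-loop).
The vertices on cycles are {E, F, G, H, I, J} — 6 in total.

6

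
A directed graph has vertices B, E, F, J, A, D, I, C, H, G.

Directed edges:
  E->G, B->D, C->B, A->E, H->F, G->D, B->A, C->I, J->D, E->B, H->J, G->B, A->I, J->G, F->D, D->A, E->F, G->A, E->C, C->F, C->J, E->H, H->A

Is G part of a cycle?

G is on a cycle iff G can reach itself via ≥1 edge.
G → A → E → G — yes.

Yes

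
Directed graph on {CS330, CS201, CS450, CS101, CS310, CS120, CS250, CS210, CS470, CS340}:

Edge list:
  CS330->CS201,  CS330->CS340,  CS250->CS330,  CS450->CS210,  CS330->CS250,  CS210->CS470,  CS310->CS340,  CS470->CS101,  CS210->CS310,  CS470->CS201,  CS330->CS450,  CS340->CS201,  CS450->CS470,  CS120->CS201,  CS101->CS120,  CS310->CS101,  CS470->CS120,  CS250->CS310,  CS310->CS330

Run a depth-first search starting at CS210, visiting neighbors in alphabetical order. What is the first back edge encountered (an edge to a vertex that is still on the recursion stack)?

CS250→CS310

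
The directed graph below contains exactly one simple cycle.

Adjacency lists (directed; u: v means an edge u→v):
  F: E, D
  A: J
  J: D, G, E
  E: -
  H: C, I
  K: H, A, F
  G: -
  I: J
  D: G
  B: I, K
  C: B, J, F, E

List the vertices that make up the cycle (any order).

DFS with gray/black marking from B:
B gray
  I gray
    J gray
      D gray
        G gray
        G black
      D black
      J→G: G black — skip
      E gray
      E black
    J black
  I black
  K gray
    H gray
      C gray
        C→B: B is gray → back edge
Back edge closes the cycle B → K → H → C → B; its vertices are {B, C, H, K}.

B, C, H, K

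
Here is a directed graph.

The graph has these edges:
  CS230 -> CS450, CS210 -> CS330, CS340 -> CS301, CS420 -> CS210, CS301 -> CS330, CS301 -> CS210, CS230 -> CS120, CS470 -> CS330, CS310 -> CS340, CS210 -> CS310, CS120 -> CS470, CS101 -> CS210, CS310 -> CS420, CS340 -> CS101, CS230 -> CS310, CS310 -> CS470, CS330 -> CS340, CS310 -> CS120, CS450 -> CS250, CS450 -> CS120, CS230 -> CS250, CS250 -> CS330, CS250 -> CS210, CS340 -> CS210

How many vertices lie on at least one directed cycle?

9

A vertex is on a directed cycle iff it belongs to a strongly connected component of size ≥ 2 (or has a self-loop).
The vertices on cycles are {CS101, CS120, CS210, CS301, CS310, CS330, CS340, CS420, CS470} — 9 in total.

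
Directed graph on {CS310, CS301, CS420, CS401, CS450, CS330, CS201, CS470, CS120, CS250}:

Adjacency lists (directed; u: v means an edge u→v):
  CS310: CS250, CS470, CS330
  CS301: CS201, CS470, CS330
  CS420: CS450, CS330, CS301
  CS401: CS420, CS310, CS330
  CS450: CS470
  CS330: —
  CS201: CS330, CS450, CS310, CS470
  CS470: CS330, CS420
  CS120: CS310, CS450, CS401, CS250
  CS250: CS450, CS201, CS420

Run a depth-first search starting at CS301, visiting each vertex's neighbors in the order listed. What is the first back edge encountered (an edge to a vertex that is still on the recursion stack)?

CS420->CS450

DFS from CS301 (visiting each vertex's neighbors in the order listed); mark gray on enter, black on exit:
CS301 gray
  CS201 gray
    CS330 gray
    CS330 black
    CS450 gray
      CS470 gray
        CS470→CS330: CS330 black — skip
        CS420 gray
          CS420→CS450: CS450 is gray → back edge
First back edge: CS420 → CS450.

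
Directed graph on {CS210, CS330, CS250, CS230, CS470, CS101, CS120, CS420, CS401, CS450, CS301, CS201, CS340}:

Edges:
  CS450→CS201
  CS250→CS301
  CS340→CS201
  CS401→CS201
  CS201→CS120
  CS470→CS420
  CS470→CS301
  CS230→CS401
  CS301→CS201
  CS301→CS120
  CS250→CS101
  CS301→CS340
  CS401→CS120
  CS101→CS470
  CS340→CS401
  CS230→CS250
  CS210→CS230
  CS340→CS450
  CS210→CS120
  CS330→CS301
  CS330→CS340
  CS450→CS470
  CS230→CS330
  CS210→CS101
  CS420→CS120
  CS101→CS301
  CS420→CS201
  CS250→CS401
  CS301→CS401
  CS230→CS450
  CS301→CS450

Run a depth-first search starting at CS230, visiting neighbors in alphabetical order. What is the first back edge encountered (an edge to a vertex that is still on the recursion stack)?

CS470→CS301

DFS from CS230 (visiting neighbors in alphabetical order); mark gray on enter, black on exit:
CS230 gray
  CS250 gray
    CS101 gray
      CS301 gray
        CS120 gray
        CS120 black
        CS201 gray
          CS201→CS120: CS120 black — skip
        CS201 black
        CS340 gray
          CS340→CS201: CS201 black — skip
          CS401 gray
            CS401→CS120: CS120 black — skip
            CS401→CS201: CS201 black — skip
          CS401 black
          CS450 gray
            CS450→CS201: CS201 black — skip
            CS470 gray
              CS470→CS301: CS301 is gray → back edge
First back edge: CS470 → CS301.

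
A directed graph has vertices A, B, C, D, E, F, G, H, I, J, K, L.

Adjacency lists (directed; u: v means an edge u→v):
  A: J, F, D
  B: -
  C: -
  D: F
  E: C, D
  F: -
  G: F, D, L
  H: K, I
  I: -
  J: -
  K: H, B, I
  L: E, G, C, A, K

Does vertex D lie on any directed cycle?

D lies on a cycle iff there is a path from D back to itself.
Exploring from D, it never reaches itself; equivalently, its strongly connected component is a singleton.

No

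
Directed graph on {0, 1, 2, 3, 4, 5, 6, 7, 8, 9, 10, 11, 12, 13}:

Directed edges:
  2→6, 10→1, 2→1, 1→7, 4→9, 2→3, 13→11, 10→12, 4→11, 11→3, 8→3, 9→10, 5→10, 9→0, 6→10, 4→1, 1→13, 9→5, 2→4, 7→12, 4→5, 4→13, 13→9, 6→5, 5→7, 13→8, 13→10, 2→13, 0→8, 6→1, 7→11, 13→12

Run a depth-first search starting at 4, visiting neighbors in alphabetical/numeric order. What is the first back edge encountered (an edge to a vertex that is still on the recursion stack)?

10->1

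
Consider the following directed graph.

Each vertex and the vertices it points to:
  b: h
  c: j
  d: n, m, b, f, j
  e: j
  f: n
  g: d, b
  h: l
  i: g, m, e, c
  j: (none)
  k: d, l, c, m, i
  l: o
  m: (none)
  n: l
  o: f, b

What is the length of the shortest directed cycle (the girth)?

For each vertex v, BFS finds the shortest path from v back to v.
The shortest such closed walk is l → o → f → n → l, length 4.

4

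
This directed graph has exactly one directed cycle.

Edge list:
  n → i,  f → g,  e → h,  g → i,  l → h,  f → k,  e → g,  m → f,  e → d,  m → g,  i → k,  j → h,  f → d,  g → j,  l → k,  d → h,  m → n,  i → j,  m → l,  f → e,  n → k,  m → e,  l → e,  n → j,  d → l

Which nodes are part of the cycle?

DFS with gray/black marking from e:
e gray
  d gray
    l gray
      k gray
      k black
      h gray
      h black
      l→e: e is gray → back edge
Back edge closes the cycle e → d → l → e; its vertices are {d, e, l}.

d, e, l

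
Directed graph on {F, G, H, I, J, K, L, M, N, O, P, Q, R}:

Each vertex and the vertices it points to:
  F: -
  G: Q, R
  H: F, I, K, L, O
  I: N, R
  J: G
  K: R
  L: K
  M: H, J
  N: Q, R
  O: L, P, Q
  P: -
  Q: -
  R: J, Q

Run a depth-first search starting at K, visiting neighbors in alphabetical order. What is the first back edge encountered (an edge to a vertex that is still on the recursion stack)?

G->R

DFS from K (visiting neighbors in alphabetical order); mark gray on enter, black on exit:
K gray
  R gray
    J gray
      G gray
        Q gray
        Q black
        G→R: R is gray → back edge
First back edge: G → R.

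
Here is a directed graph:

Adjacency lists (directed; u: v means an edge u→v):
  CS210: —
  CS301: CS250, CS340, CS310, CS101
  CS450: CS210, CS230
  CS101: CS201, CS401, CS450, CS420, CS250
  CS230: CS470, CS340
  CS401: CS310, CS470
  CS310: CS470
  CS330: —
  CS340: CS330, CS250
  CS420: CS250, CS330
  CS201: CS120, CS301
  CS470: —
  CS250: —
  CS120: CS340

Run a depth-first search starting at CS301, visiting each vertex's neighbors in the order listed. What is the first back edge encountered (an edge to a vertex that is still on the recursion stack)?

CS201->CS301

DFS from CS301 (visiting each vertex's neighbors in the order listed); mark gray on enter, black on exit:
CS301 gray
  CS250 gray
  CS250 black
  CS340 gray
    CS330 gray
    CS330 black
    CS340→CS250: CS250 black — skip
  CS340 black
  CS310 gray
    CS470 gray
    CS470 black
  CS310 black
  CS101 gray
    CS201 gray
      CS120 gray
        CS120→CS340: CS340 black — skip
      CS120 black
      CS201→CS301: CS301 is gray → back edge
First back edge: CS201 → CS301.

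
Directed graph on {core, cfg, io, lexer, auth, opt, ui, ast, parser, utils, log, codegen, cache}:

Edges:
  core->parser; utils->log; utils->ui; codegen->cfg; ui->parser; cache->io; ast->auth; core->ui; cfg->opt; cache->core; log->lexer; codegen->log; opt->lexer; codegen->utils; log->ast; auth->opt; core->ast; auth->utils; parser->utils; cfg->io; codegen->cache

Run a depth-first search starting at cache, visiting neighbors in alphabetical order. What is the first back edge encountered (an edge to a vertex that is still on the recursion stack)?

DFS from cache (visiting neighbors in alphabetical order); mark gray on enter, black on exit:
cache gray
  core gray
    ast gray
      auth gray
        opt gray
          lexer gray
          lexer black
        opt black
        utils gray
          log gray
            log→ast: ast is gray → back edge
First back edge: log → ast.

log->ast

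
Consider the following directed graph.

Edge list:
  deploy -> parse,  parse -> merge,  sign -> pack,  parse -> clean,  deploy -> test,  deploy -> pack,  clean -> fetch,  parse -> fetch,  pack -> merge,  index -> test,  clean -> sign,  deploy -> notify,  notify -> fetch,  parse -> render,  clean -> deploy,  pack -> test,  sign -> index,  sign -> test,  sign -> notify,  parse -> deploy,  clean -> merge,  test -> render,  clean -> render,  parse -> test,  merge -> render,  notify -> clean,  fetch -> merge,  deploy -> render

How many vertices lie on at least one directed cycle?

A vertex is on a directed cycle iff it belongs to a strongly connected component of size ≥ 2 (or has a self-loop).
The vertices on cycles are {sign, clean, parse, deploy, notify} — 5 in total.

5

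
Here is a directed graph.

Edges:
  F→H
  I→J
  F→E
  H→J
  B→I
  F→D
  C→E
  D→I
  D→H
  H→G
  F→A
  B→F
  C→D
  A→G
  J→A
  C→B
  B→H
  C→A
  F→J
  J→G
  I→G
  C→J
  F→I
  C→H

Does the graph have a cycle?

DFS with white/gray/black marking, starting from E:
E gray
E black
J gray
  G gray
  G black
  A gray
    A→G: G black — skip
  A black
J black
B gray
  I gray
    I→J: J black — skip
    I→G: G black — skip
  I black
  H gray
    H→J: J black — skip
    H→G: G black — skip
  H black
  F gray
    D gray
      D→I: I black — skip
      D→H: H black — skip
    D black
    F→J: J black — skip
    F→E: E black — skip
    F→A: A black — skip
    F→H: H black — skip
    F→I: I black — skip
  F black
B black
C gray
  C→B: B black — skip
  C→D: D black — skip
  C→J: J black — skip
  C→E: E black — skip
  C→A: A black — skip
  C→H: H black — skip
C black
Every edge goes to a white or black vertex — no back edge, so the graph is acyclic.

No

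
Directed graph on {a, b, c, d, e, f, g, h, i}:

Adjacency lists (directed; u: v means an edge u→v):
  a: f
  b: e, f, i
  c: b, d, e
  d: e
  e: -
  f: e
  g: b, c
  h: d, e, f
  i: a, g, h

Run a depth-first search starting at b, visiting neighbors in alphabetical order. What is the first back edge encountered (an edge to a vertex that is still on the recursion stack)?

g→b

DFS from b (visiting neighbors in alphabetical order); mark gray on enter, black on exit:
b gray
  e gray
  e black
  f gray
    f→e: e black — skip
  f black
  i gray
    a gray
      a→f: f black — skip
    a black
    g gray
      g→b: b is gray → back edge
First back edge: g → b.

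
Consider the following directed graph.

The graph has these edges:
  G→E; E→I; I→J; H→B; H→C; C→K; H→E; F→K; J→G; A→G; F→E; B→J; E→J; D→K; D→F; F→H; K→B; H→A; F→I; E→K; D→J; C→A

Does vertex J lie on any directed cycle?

Yes

J is on a cycle iff J can reach itself via ≥1 edge.
J → G → E → J — yes.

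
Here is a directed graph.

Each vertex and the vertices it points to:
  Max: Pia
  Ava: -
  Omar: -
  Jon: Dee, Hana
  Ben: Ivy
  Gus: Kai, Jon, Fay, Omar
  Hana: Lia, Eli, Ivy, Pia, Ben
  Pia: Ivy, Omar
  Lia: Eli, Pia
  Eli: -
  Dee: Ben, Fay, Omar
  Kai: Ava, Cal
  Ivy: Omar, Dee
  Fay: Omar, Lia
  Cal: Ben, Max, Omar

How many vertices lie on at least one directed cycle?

A vertex is on a directed cycle iff it belongs to a strongly connected component of size ≥ 2 (or has a self-loop).
The vertices on cycles are {Ben, Dee, Fay, Ivy, Lia, Pia} — 6 in total.

6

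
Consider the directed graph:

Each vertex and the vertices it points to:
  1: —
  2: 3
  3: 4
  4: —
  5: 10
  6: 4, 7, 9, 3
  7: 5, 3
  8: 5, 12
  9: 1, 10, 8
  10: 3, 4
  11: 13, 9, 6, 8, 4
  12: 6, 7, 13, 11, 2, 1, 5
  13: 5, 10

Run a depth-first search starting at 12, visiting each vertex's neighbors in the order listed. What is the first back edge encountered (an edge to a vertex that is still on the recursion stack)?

8→12

DFS from 12 (visiting each vertex's neighbors in the order listed); mark gray on enter, black on exit:
12 gray
  6 gray
    4 gray
    4 black
    7 gray
      5 gray
        10 gray
          3 gray
            3→4: 4 black — skip
          3 black
          10→4: 4 black — skip
        10 black
      5 black
      7→3: 3 black — skip
    7 black
    9 gray
      1 gray
      1 black
      9→10: 10 black — skip
      8 gray
        8→5: 5 black — skip
        8→12: 12 is gray → back edge
First back edge: 8 → 12.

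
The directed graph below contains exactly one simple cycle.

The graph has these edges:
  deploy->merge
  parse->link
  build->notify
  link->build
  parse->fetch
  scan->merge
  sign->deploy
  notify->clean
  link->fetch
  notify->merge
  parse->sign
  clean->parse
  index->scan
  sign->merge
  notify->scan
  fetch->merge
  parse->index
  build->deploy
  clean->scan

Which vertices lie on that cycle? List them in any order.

DFS with gray/black marking from clean:
clean gray
  scan gray
    merge gray
    merge black
  scan black
  parse gray
    index gray
      index→scan: scan black — skip
    index black
    fetch gray
      fetch→merge: merge black — skip
    fetch black
    sign gray
      deploy gray
        deploy→merge: merge black — skip
      deploy black
      sign→merge: merge black — skip
    sign black
    link gray
      link→fetch: fetch black — skip
      build gray
        notify gray
          notify→merge: merge black — skip
          notify→clean: clean is gray → back edge
Back edge closes the cycle clean → parse → link → build → notify → clean; its vertices are {link, build, clean, parse, notify}.

link, build, clean, parse, notify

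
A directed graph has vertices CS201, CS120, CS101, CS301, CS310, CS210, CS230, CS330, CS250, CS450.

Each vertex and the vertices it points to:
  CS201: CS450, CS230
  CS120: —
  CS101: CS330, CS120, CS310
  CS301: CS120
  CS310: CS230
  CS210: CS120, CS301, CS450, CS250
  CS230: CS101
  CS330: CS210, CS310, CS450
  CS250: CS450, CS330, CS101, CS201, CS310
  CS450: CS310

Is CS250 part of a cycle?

Yes

CS250 is on a cycle iff CS250 can reach itself via ≥1 edge.
CS250 → CS330 → CS210 → CS250 — yes.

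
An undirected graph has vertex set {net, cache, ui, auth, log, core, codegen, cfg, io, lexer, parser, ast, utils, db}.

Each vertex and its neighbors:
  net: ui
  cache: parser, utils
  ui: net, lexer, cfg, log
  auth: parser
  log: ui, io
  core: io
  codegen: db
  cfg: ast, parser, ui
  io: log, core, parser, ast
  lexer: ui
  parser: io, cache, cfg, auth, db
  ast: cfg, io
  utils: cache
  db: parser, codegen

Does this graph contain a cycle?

DFS, tracking each vertex's parent; an edge to a visited non-parent vertex closes a cycle.
Start from ui:
visit ui (parent –)
  visit net (parent ui)
    net–ui: parent, skip
  visit lexer (parent ui)
    lexer–ui: parent, skip
  visit cfg (parent ui)
    visit ast (parent cfg)
      ast–cfg: parent, skip
      visit io (parent ast)
        visit log (parent io)
          log–ui: ui visited and ≠ parent → cycle
Cycle: ui – cfg – ast – io – log – ui.

Yes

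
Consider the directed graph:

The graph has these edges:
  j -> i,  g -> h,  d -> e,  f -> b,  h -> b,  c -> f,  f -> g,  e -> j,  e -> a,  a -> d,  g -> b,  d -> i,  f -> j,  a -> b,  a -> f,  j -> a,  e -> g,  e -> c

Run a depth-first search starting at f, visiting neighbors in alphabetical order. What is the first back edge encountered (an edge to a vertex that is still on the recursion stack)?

e->a

DFS from f (visiting neighbors in alphabetical order); mark gray on enter, black on exit:
f gray
  b gray
  b black
  g gray
    g→b: b black — skip
    h gray
      h→b: b black — skip
    h black
  g black
  j gray
    a gray
      a→b: b black — skip
      d gray
        e gray
          e→a: a is gray → back edge
First back edge: e → a.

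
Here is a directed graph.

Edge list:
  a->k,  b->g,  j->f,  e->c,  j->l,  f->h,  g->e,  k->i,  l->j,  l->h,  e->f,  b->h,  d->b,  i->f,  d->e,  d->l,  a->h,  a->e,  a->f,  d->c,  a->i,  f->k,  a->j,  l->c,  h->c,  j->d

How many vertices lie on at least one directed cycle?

A vertex is on a directed cycle iff it belongs to a strongly connected component of size ≥ 2 (or has a self-loop).
The vertices on cycles are {d, f, i, j, k, l} — 6 in total.

6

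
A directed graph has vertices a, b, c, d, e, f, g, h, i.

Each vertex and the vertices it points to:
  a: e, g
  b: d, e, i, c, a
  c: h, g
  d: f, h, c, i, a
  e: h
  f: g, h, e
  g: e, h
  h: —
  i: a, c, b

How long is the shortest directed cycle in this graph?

For each vertex v, BFS finds the shortest path from v back to v.
The shortest such closed walk is i → b → i, length 2.

2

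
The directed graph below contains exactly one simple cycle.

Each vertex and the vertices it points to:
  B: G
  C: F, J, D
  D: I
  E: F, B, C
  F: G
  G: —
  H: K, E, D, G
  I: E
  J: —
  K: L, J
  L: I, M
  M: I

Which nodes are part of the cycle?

DFS with gray/black marking from E:
E gray
  F gray
    G gray
    G black
  F black
  B gray
    B→G: G black — skip
  B black
  C gray
    C→F: F black — skip
    J gray
    J black
    D gray
      I gray
        I→E: E is gray → back edge
Back edge closes the cycle E → C → D → I → E; its vertices are {C, D, E, I}.

C, D, E, I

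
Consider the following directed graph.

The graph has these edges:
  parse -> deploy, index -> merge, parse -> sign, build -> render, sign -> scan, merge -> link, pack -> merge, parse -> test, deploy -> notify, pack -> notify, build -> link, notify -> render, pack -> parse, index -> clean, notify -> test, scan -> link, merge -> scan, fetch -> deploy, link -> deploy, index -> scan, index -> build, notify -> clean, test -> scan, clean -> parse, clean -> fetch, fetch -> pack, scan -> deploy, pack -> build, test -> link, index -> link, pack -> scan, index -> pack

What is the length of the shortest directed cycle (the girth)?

4

For each vertex v, BFS finds the shortest path from v back to v.
The shortest such closed walk is pack → notify → clean → fetch → pack, length 4.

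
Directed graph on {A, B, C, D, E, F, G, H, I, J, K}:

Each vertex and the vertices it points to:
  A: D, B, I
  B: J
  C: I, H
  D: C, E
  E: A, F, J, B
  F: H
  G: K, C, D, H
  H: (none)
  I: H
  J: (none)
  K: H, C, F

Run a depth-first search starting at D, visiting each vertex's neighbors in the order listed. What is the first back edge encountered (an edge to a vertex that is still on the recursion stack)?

A→D

DFS from D (visiting each vertex's neighbors in the order listed); mark gray on enter, black on exit:
D gray
  C gray
    I gray
      H gray
      H black
    I black
    C→H: H black — skip
  C black
  E gray
    A gray
      A→D: D is gray → back edge
First back edge: A → D.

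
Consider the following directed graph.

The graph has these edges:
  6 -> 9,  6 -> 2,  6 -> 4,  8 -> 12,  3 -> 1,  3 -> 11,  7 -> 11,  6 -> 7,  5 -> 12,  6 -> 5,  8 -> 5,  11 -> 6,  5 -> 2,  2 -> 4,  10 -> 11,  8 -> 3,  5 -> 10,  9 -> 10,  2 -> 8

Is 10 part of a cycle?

Yes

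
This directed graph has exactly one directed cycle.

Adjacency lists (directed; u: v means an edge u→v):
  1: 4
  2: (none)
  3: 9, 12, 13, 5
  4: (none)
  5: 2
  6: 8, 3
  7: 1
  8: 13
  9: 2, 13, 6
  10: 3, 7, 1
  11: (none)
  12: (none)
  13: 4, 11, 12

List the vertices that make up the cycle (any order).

3, 6, 9

DFS with gray/black marking from 3:
3 gray
  9 gray
    2 gray
    2 black
    13 gray
      4 gray
      4 black
      11 gray
      11 black
      12 gray
      12 black
    13 black
    6 gray
      8 gray
        8→13: 13 black — skip
      8 black
      6→3: 3 is gray → back edge
Back edge closes the cycle 3 → 9 → 6 → 3; its vertices are {3, 6, 9}.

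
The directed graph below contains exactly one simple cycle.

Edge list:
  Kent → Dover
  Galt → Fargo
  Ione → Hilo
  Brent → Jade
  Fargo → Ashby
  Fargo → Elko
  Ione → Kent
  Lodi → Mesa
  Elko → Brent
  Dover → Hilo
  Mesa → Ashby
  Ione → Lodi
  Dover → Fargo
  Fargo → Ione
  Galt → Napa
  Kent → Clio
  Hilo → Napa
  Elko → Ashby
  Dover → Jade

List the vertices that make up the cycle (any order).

Ione, Kent, Dover, Fargo

DFS with gray/black marking from Fargo:
Fargo gray
  Elko gray
    Brent gray
      Jade gray
      Jade black
    Brent black
    Ashby gray
    Ashby black
  Elko black
  Fargo→Ashby: Ashby black — skip
  Ione gray
    Lodi gray
      Mesa gray
        Mesa→Ashby: Ashby black — skip
      Mesa black
    Lodi black
    Kent gray
      Clio gray
      Clio black
      Dover gray
        Dover→Fargo: Fargo is gray → back edge
Back edge closes the cycle Fargo → Ione → Kent → Dover → Fargo; its vertices are {Ione, Kent, Dover, Fargo}.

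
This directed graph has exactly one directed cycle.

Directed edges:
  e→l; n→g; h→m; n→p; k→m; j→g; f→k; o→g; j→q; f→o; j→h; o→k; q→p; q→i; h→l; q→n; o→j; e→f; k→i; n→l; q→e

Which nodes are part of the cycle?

DFS with gray/black marking from o:
o gray
  k gray
    i gray
    i black
    m gray
    m black
  k black
  g gray
  g black
  j gray
    q gray
      q→i: i black — skip
      n gray
        n→g: g black — skip
        l gray
        l black
        p gray
        p black
      n black
      e gray
        f gray
          f→k: k black — skip
          f→o: o is gray → back edge
Back edge closes the cycle o → j → q → e → f → o; its vertices are {e, f, j, o, q}.

e, f, j, o, q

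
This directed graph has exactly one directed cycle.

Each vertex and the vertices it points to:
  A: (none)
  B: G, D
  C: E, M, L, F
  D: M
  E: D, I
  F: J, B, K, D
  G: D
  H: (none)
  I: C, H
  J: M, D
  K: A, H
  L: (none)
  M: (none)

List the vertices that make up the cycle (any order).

DFS with gray/black marking from I:
I gray
  C gray
    E gray
      D gray
        M gray
        M black
      D black
      E→I: I is gray → back edge
Back edge closes the cycle I → C → E → I; its vertices are {C, E, I}.

C, E, I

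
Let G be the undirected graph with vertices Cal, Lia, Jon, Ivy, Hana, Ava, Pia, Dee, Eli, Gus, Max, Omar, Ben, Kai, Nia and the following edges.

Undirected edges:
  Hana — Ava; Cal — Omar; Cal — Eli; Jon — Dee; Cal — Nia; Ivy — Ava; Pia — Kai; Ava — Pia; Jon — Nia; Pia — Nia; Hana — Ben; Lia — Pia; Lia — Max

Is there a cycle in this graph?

DFS, tracking each vertex's parent; an edge to a visited non-parent vertex closes a cycle.
Start from Lia:
visit Lia (parent –)
  visit Max (parent Lia)
    Max–Lia: parent, skip
  visit Pia (parent Lia)
    Pia–Lia: parent, skip
    visit Ava (parent Pia)
      Ava–Pia: parent, skip
      visit Ivy (parent Ava)
        Ivy–Ava: parent, skip
      visit Hana (parent Ava)
        Hana–Ava: parent, skip
        visit Ben (parent Hana)
          Ben–Hana: parent, skip
    visit Kai (parent Pia)
      Kai–Pia: parent, skip
    visit Nia (parent Pia)
      Nia–Pia: parent, skip
      visit Jon (parent Nia)
        Jon–Nia: parent, skip
        visit Dee (parent Jon)
          Dee–Jon: parent, skip
      visit Cal (parent Nia)
        Cal–Nia: parent, skip
        visit Omar (parent Cal)
          Omar–Cal: parent, skip
        visit Eli (parent Cal)
          Eli–Cal: parent, skip
visit Gus (parent –)
No non-parent visited neighbor found — the graph is a forest.

No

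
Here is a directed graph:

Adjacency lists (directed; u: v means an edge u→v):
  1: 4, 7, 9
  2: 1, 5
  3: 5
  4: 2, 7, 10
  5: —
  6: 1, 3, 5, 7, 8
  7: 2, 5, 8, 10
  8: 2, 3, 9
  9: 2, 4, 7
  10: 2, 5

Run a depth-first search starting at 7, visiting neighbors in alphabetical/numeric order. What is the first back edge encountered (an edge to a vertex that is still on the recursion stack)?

4->2

DFS from 7 (visiting neighbors in alphabetical/numeric order); mark gray on enter, black on exit:
7 gray
  2 gray
    1 gray
      4 gray
        4→2: 2 is gray → back edge
First back edge: 4 → 2.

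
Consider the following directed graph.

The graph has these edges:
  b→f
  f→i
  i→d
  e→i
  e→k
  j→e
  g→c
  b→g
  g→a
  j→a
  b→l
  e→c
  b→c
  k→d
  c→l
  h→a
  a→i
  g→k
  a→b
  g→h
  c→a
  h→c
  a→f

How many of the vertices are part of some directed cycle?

5

A vertex is on a directed cycle iff it belongs to a strongly connected component of size ≥ 2 (or has a self-loop).
The vertices on cycles are {a, b, c, g, h} — 5 in total.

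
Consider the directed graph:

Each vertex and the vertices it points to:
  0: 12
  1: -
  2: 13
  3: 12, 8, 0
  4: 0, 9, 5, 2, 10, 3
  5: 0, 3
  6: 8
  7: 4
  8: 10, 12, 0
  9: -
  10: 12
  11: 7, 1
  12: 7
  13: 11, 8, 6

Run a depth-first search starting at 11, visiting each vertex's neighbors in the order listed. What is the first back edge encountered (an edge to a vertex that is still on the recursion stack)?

DFS from 11 (visiting each vertex's neighbors in the order listed); mark gray on enter, black on exit:
11 gray
  7 gray
    4 gray
      0 gray
        12 gray
          12→7: 7 is gray → back edge
First back edge: 12 → 7.

12→7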